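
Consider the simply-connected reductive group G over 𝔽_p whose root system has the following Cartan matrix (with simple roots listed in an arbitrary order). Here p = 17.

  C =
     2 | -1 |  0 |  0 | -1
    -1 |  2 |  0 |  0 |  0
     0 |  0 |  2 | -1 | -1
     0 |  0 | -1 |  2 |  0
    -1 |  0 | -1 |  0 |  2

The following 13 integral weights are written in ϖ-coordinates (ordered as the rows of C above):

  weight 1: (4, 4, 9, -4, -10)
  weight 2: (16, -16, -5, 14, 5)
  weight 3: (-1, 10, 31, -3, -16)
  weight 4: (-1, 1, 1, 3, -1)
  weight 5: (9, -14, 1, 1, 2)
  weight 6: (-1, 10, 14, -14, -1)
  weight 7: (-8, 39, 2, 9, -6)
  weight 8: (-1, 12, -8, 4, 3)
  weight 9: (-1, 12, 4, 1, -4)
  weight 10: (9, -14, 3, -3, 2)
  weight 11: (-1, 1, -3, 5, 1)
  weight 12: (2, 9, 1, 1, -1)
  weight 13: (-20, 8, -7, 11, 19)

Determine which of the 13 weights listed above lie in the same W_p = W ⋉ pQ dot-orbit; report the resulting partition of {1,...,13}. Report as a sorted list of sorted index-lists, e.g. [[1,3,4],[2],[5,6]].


C ↔ A_5 under row/col permutation; |W(A_5)| = 720.

W_17-reps of the 13 weights in Ā_17 (same 5-coord order as C):

  [1] (4, 1, 2, 1, 3);  [2] (0, 2, 2, 4, 0);  [3] (0, 2, 2, 4, 0);  [4] (0, 2, 2, 4, 0);  [5] (3, 10, 2, 2, 0);  [6] (0, 2, 2, 4, 0);  [7] (4, 1, 2, 1, 3);  [8] (3, 10, 2, 2, 0);  [9] (3, 10, 2, 2, 0);  [10] (3, 10, 2, 2, 0);  [11] (0, 2, 2, 4, 0);  [12] (3, 10, 2, 2, 0);  [13] (4, 1, 2, 1, 3)

Linkage partition of the 13 weights (3 classes, p=17):

[[1, 7, 13], [2, 3, 4, 6, 11], [5, 8, 9, 10, 12]]


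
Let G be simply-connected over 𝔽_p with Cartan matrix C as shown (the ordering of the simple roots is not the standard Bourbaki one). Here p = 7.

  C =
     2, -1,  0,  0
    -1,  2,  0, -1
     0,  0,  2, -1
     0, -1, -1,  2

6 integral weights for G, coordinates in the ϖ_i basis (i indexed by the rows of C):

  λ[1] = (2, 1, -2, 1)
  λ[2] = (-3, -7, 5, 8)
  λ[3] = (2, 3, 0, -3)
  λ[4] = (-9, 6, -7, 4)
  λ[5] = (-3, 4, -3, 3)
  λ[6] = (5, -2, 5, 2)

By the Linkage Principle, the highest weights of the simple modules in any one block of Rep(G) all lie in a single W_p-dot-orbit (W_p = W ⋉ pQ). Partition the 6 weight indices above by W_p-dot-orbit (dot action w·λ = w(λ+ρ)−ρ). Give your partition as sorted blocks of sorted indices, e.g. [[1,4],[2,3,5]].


Cartan matrix: type A_4 (|W|=120); un-permuting the 4 rows.

W_7-reps of the 6 weights in Ā_7 (same 4-coord order as C):

    λ_1 → (3, 2, 1, 1)
    λ_2 → (1, 1, 1, 0)
    λ_3 → (3, 2, 1, 1)
    λ_4 → (1, 1, 1, 0)
    λ_5 → (0, 3, 0, 2)
    λ_6 → (1, 1, 1, 0)

Partition of {1..6} into 3 W_7-dot-orbits:

[[1, 3], [2, 4, 6], [5]]


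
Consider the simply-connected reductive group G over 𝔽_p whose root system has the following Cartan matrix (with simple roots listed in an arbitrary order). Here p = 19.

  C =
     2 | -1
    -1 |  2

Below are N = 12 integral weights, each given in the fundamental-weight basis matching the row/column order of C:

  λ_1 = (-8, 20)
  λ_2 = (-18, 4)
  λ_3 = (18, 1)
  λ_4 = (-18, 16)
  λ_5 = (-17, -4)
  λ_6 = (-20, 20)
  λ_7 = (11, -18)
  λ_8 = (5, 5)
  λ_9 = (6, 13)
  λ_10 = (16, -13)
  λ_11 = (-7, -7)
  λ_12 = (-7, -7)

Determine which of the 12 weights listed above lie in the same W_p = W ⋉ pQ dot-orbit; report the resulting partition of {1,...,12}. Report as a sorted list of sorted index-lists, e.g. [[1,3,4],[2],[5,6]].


Type A_2, rank 2, |W|=6; reorder rows/cols to standard.

Alcove-folded reps (p=19, 12 weights, presented ϖ-order):

  [1] (5, 12) · [2] (5, 12) · [3] (17, 0) · [4] (17, 0) · [5] (3, 16) · [6] (17, 0) · [7] (5, 12) · [8] (6, 6) · [9] (5, 12) · [10] (5, 12) · [11] (6, 6) · [12] (6, 6)

Linkage partition of the 12 weights (4 classes, p=19):

[[1, 2, 7, 9, 10], [3, 4, 6], [5], [8, 11, 12]]


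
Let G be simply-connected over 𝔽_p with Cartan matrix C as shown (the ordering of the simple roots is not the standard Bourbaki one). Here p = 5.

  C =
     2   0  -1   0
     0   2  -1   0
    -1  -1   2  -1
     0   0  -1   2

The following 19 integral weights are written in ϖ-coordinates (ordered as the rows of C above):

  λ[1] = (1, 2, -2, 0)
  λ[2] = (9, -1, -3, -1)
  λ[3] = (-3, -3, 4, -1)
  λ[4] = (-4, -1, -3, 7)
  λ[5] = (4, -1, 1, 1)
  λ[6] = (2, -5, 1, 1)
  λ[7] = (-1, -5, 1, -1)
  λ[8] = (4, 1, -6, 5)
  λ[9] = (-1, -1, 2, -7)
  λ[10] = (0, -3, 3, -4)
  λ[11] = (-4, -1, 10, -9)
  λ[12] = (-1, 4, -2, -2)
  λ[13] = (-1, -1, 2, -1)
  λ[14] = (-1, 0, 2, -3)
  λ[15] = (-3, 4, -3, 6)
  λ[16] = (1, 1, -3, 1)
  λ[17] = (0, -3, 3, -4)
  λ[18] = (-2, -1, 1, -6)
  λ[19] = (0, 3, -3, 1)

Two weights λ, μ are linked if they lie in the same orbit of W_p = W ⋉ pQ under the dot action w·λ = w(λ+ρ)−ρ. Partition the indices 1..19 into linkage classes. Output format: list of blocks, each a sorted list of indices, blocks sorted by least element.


Root system D_4: the 4×4 matrix C matches after relabeling.

Ā_5 reps of the 19 weights (D_4, coords as presented):

  1: (1, 2, 1, 0)
  2: (0, 0, 2, 0)
  3: (2, 2, 0, 0)
  4: (1, 2, 0, 0)
  5: (1, 2, 1, 0)
  6: (1, 2, 0, 0)
  7: (0, 0, 2, 0)
  8: (1, 2, 0, 0)
  9: (0, 0, 2, 0)
  10: (0, 1, 1, 2)
  11: (1, 2, 0, 0)
  12: (1, 2, 1, 0)
  13: (0, 0, 2, 0)
  14: (0, 1, 1, 2)
  15: (1, 2, 0, 0)
  16: (0, 0, 2, 0)
  17: (0, 1, 1, 2)
  18: (0, 1, 1, 2)
  19: (1, 2, 1, 0)

Partition of {1..19} into 5 W_5-dot-orbits:

[[1, 5, 12, 19], [2, 7, 9, 13, 16], [3], [4, 6, 8, 11, 15], [10, 14, 17, 18]]


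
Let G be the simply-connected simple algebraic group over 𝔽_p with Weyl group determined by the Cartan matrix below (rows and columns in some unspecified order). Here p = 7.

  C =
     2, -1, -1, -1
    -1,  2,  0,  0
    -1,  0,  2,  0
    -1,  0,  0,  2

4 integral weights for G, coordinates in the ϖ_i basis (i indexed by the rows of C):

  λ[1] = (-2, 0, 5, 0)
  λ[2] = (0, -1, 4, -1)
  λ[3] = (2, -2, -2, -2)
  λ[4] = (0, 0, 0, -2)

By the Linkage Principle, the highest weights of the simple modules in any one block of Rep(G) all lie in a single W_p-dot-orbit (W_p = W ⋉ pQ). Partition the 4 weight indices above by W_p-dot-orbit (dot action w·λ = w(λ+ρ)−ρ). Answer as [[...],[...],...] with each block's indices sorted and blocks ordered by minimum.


Type D_4, rank 4, |W|=192; reorder rows/cols to standard.

Alcove-folded reps (p=7, 4 weights, presented ϖ-order):

  λ_1+ρ ↦ (1, 0, 5, 0)
  λ_2+ρ ↦ (1, 0, 5, 0)
  λ_3+ρ ↦ (0, 1, 1, 1)
  λ_4+ρ ↦ (0, 1, 1, 1)

The 4 indices split into 2 linkage classes (same alcove rep ⇔ same W_7-dot-orbit):

[[1, 2], [3, 4]]


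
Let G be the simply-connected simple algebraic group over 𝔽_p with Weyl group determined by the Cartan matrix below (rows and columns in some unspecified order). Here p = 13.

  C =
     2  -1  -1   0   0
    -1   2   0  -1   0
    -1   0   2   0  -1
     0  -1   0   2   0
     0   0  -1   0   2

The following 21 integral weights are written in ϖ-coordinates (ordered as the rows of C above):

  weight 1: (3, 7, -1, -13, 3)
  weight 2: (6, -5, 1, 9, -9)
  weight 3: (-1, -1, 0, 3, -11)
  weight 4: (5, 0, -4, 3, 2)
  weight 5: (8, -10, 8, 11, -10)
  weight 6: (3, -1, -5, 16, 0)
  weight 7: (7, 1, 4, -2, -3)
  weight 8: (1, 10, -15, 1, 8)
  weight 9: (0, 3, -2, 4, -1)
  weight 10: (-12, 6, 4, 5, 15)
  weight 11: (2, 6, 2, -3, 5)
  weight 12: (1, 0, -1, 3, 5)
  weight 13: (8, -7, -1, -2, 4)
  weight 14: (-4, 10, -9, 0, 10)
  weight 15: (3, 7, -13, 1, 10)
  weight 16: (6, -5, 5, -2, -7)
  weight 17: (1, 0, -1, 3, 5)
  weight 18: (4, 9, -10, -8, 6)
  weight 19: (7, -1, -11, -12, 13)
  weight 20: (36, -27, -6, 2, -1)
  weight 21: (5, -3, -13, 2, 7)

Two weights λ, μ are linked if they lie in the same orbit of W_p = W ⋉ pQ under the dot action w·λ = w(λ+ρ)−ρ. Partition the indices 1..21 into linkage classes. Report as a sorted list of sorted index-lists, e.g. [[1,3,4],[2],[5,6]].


Cartan matrix: type A_5 (|W|=720); un-permuting the 5 rows.

W_13-reps of the 21 weights in Ā_13 (same 5-coord order as C):

  λ_1+ρ ↦ (0, 4, 0, 5, 1)
  λ_2+ρ ↦ (3, 1, 3, 4, 0)
  λ_3+ρ ↦ (0, 4, 0, 5, 1)
  λ_4+ρ ↦ (3, 1, 3, 4, 0)
  λ_5+ρ ↦ (0, 4, 0, 5, 1)
  λ_6+ρ ↦ (0, 4, 0, 5, 1)
  λ_7+ρ ↦ (8, 0, 3, 1, 0)
  λ_8+ρ ↦ (8, 0, 3, 1, 0)
  λ_9+ρ ↦ (0, 4, 0, 5, 1)
  λ_10+ρ ↦ (3, 1, 3, 4, 0)
  λ_11+ρ ↦ (3, 1, 3, 4, 0)
  λ_12+ρ ↦ (2, 1, 0, 4, 6)
  λ_13+ρ ↦ (2, 1, 0, 5, 4)
  λ_14+ρ ↦ (8, 0, 3, 1, 0)
  λ_15+ρ ↦ (8, 0, 3, 1, 0)
  λ_16+ρ ↦ (2, 1, 0, 4, 6)
  λ_17+ρ ↦ (2, 1, 0, 4, 6)
  λ_18+ρ ↦ (3, 1, 3, 4, 0)
  λ_19+ρ ↦ (8, 0, 3, 1, 0)
  λ_20+ρ ↦ (2, 1, 0, 4, 6)
  λ_21+ρ ↦ (2, 1, 0, 5, 4)

These 21 weights hit 5 W_13-dot-orbits; sizes (5, 5, 5, 4, 2):

[[1, 3, 5, 6, 9], [2, 4, 10, 11, 18], [7, 8, 14, 15, 19], [12, 16, 17, 20], [13, 21]]


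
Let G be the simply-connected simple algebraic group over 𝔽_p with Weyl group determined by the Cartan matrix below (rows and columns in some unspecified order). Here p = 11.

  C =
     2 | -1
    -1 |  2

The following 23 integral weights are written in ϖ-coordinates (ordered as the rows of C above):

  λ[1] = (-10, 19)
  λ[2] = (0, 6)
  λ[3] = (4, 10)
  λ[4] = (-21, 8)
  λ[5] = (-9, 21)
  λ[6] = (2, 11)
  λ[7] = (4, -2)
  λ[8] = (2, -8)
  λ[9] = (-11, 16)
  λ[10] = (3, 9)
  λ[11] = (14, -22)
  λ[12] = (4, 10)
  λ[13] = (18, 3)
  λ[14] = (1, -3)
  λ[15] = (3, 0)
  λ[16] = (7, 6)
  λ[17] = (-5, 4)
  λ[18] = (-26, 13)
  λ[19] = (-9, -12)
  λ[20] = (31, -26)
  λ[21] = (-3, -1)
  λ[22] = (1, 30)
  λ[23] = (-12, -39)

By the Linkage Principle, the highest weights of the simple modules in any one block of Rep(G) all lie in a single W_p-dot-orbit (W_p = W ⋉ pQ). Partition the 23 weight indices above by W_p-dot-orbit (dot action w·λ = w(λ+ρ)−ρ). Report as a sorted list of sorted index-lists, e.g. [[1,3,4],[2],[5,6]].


Root system A_2: the 2×2 matrix C matches after relabeling.

Alcove-folded reps (p=11, 23 weights, presented ϖ-order):

  [1] (0, 2)
  [2] (1, 7)
  [3] (0, 6)
  [4] (0, 2)
  [5] (3, 0)
  [6] (1, 7)
  [7] (4, 1)
  [8] (4, 3)
  [9] (4, 1)
  [10] (1, 7)
  [11] (4, 1)
  [12] (0, 6)
  [13] (1, 7)
  [14] (0, 2)
  [15] (4, 1)
  [16] (4, 3)
  [17] (4, 1)
  [18] (3, 0)
  [19] (3, 0)
  [20] (1, 7)
  [21] (0, 2)
  [22] (0, 2)
  [23] (0, 6)

Grouping the 23 weights by Ā_11-representative: 6 linkage classes.

[[1, 4, 14, 21, 22], [2, 6, 10, 13, 20], [3, 12, 23], [5, 18, 19], [7, 9, 11, 15, 17], [8, 16]]


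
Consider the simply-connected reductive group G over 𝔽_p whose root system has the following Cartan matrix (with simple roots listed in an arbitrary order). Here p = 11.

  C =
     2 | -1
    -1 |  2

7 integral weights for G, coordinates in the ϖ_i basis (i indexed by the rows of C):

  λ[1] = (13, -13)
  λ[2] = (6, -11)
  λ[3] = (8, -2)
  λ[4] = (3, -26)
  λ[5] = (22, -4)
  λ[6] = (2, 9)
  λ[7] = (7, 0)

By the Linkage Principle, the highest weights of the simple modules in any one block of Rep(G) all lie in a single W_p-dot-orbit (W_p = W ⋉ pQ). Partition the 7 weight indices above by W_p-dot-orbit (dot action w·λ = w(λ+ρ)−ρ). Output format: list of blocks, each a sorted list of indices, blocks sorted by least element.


A_2 Cartan matrix, 2 simple roots permuted; ρ=(1,1).

λ_j+ρ reflected into Ā_11 (⟨·,θ^∨⟩≤11); 2-tuples as given:

  λ_1+ρ ↦ (1, 8)
  λ_2+ρ ↦ (3, 7)
  λ_3+ρ ↦ (8, 1)
  λ_4+ρ ↦ (3, 7)
  λ_5+ρ ↦ (1, 8)
  λ_6+ρ ↦ (1, 8)
  λ_7+ρ ↦ (8, 1)

Grouping the 7 weights by Ā_11-representative: 3 linkage classes.

[[1, 5, 6], [2, 4], [3, 7]]


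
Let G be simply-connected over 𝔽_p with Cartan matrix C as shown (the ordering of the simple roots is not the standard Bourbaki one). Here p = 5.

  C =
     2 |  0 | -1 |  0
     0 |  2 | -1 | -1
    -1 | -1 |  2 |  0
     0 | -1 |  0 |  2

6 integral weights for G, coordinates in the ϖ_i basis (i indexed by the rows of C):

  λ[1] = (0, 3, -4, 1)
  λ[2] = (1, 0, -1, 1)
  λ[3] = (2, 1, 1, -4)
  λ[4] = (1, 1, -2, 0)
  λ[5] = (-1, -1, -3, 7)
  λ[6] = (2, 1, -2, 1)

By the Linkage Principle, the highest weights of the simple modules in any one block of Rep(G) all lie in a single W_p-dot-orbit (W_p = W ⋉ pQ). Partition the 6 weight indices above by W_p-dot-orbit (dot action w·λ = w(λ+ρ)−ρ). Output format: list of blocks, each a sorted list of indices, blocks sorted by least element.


Dynkin diagram of C (from the 6 off-diagonal −1 entries): A_4.

Alcove-folded reps (p=5, 6 weights, presented ϖ-order):

  [1] (1, 1, 1, 1);  [2] (2, 1, 0, 2);  [3] (1, 1, 1, 0);  [4] (1, 1, 1, 1);  [5] (2, 1, 0, 2);  [6] (1, 1, 1, 1)

3 distinct reps among the 6 weights ⇒ 3 W_5-linkage classes:

[[1, 4, 6], [2, 5], [3]]


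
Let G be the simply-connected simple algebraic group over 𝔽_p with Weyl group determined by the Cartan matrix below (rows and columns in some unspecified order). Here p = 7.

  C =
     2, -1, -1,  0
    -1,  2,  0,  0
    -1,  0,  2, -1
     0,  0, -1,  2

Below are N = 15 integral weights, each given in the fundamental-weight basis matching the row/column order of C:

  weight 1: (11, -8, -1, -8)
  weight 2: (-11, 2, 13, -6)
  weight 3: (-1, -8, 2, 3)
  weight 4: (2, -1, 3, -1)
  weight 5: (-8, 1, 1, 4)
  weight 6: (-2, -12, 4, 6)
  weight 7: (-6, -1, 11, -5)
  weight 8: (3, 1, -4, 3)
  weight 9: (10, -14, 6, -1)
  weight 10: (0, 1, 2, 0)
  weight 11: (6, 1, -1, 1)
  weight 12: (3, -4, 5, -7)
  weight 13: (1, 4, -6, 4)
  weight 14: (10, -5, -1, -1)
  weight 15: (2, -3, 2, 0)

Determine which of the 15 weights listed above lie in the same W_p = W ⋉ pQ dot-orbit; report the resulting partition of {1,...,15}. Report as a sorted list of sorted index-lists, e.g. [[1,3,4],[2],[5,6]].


Type A_4, rank 4, |W|=120; reorder rows/cols to standard.

λ_j+ρ reflected into Ā_7 (⟨·,θ^∨⟩≤7); 4-tuples as given:

    λ_1+ρ ↦ (2, 0, 0, 5)
    λ_2+ρ ↦ (0, 0, 2, 1)
    λ_3+ρ ↦ (3, 0, 4, 0)
    λ_4+ρ ↦ (3, 0, 4, 0)
    λ_5+ρ ↦ (3, 2, 2, 0)
    λ_6+ρ ↦ (0, 0, 2, 1)
    λ_7+ρ ↦ (0, 0, 2, 1)
    λ_8+ρ ↦ (1, 2, 3, 1)
    λ_9+ρ ↦ (0, 0, 2, 1)
    λ_10+ρ ↦ (1, 2, 3, 1)
    λ_11+ρ ↦ (3, 2, 2, 0)
    λ_12+ρ ↦ (1, 0, 0, 3)
    λ_13+ρ ↦ (3, 2, 2, 0)
    λ_14+ρ ↦ (3, 0, 4, 0)
    λ_15+ρ ↦ (1, 2, 3, 1)

Linkage partition of the 15 weights (6 classes, p=7):

[[1], [2, 6, 7, 9], [3, 4, 14], [5, 11, 13], [8, 10, 15], [12]]


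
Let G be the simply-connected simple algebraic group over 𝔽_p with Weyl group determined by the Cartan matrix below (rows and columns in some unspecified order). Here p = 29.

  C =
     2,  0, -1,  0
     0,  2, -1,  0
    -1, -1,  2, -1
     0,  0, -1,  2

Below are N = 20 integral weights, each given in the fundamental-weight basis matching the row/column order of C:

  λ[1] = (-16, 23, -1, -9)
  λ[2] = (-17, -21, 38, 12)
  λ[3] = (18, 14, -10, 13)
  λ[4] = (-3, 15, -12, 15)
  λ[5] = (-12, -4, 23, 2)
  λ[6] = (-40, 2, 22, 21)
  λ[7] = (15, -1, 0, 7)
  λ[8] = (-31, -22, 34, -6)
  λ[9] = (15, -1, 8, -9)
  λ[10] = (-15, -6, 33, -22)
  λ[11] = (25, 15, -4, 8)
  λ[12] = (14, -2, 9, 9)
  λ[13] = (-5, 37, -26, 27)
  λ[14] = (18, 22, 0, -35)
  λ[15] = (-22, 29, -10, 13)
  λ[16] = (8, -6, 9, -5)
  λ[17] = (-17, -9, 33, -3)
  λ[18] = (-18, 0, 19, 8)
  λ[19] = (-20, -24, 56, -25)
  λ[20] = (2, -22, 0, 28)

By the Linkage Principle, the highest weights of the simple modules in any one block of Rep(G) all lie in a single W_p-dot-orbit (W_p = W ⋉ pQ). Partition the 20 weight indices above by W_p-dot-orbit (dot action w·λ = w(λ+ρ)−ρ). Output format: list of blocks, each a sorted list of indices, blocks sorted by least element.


D_4 Cartan matrix, 4 simple roots permuted; ρ=(1,1,1,1).

Each λ_j+ρ reduced to Ā_29; 4-tuples below use C's row order:

    [1] (8, 1, 0, 15)
    [2] (7, 3, 3, 10)
    [3] (9, 5, 1, 4)
    [4] (11, 3, 2, 3)
    [5] (11, 3, 2, 3)
    [6] (7, 3, 3, 10)
    [7] (16, 0, 1, 8)
    [8] (8, 1, 0, 15)
    [9] (16, 0, 1, 8)
    [10] (8, 1, 0, 15)
    [11] (7, 3, 3, 10)
    [12] (9, 5, 1, 4)
    [13] (16, 0, 1, 8)
    [14] (9, 5, 1, 4)
    [15] (8, 1, 0, 15)
    [16] (9, 5, 1, 4)
    [17] (11, 3, 2, 3)
    [18] (16, 0, 1, 8)
    [19] (9, 5, 1, 4)
    [20] (16, 0, 1, 8)

5 distinct reps among the 20 weights ⇒ 5 W_29-linkage classes:

[[1, 8, 10, 15], [2, 6, 11], [3, 12, 14, 16, 19], [4, 5, 17], [7, 9, 13, 18, 20]]


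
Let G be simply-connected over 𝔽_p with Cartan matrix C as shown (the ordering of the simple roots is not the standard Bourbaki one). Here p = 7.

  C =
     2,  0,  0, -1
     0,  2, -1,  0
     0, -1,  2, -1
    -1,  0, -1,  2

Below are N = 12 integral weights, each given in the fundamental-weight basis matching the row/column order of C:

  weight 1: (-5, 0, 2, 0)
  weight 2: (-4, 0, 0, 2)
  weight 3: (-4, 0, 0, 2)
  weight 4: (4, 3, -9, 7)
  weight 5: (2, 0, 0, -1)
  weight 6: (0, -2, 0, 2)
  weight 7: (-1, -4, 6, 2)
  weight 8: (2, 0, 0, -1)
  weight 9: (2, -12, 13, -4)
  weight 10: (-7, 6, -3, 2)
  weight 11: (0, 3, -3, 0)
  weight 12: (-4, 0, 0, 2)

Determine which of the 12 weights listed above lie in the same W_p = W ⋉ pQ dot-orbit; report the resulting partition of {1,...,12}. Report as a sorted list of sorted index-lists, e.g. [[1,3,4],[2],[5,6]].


Cartan matrix: type A_4 (|W|=120); un-permuting the 4 rows.

Alcove-folded reps (p=7, 12 weights, presented ϖ-order):

    λ_1+ρ ↦ (1, 1, 0, 3)
    λ_2+ρ ↦ (3, 1, 1, 0)
    λ_3+ρ ↦ (3, 1, 1, 0)
    λ_4+ρ ↦ (0, 2, 1, 1)
    λ_5+ρ ↦ (3, 1, 1, 0)
    λ_6+ρ ↦ (1, 1, 0, 3)
    λ_7+ρ ↦ (3, 0, 4, 0)
    λ_8+ρ ↦ (3, 1, 1, 0)
    λ_9+ρ ↦ (3, 0, 4, 0)
    λ_10+ρ ↦ (0, 1, 3, 2)
    λ_11+ρ ↦ (0, 2, 1, 1)
    λ_12+ρ ↦ (3, 1, 1, 0)

Linkage partition of the 12 weights (5 classes, p=7):

[[1, 6], [2, 3, 5, 8, 12], [4, 11], [7, 9], [10]]


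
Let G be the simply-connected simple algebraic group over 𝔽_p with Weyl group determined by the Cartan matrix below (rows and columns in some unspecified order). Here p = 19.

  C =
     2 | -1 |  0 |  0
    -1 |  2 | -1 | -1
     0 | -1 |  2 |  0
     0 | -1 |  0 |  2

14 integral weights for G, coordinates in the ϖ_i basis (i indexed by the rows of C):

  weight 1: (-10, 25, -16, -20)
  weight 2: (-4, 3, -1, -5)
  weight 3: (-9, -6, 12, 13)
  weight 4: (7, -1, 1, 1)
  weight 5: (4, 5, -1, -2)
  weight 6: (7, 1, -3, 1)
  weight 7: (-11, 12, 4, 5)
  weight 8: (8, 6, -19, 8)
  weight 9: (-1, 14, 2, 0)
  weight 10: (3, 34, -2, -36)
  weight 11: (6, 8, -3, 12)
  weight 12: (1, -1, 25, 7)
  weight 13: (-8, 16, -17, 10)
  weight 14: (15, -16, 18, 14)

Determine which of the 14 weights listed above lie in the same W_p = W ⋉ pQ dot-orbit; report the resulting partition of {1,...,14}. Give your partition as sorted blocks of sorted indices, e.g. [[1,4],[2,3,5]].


Cartan matrix: type D_4 (|W|=192); un-permuting the 4 rows.

Alcove-folded reps (p=19, 14 weights, presented ϖ-order):

    λ_1+ρ ↦ (8, 0, 2, 2)
    λ_2+ρ ↦ (0, 0, 3, 1)
    λ_3+ρ ↦ (5, 5, 0, 1)
    λ_4+ρ ↦ (8, 0, 2, 2)
    λ_5+ρ ↦ (5, 5, 0, 1)
    λ_6+ρ ↦ (8, 0, 2, 2)
    λ_7+ρ ↦ (5, 5, 0, 1)
    λ_8+ρ ↦ (2, 1, 7, 2)
    λ_9+ρ ↦ (0, 0, 3, 1)
    λ_10+ρ ↦ (0, 0, 3, 1)
    λ_11+ρ ↦ (2, 1, 7, 2)
    λ_12+ρ ↦ (8, 0, 2, 2)
    λ_13+ρ ↦ (2, 1, 7, 2)
    λ_14+ρ ↦ (0, 0, 3, 1)

Partition of {1..14} into 4 W_19-dot-orbits:

[[1, 4, 6, 12], [2, 9, 10, 14], [3, 5, 7], [8, 11, 13]]


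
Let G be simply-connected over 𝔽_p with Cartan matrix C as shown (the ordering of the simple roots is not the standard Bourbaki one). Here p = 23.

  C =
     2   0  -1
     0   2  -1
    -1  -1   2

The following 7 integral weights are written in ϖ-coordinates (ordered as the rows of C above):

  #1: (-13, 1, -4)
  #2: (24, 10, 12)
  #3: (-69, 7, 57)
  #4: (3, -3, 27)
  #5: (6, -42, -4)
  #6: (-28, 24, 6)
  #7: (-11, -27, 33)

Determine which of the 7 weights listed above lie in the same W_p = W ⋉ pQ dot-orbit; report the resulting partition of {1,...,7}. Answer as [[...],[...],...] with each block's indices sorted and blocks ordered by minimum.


Cartan matrix: type A_3 (|W|=24); un-permuting the 3 rows.

Each λ_j+ρ reduced to Ā_23; 3-tuples below use C's row order:

    λ_1 → (2, 12, 1)
    λ_2 → (2, 12, 1)
    λ_3 → (2, 12, 1)
    λ_4 → (2, 4, 14)
    λ_5 → (2, 4, 14)
    λ_6 → (2, 4, 14)
    λ_7 → (2, 12, 1)

Grouping the 7 weights by Ā_23-representative: 2 linkage classes.

[[1, 2, 3, 7], [4, 5, 6]]


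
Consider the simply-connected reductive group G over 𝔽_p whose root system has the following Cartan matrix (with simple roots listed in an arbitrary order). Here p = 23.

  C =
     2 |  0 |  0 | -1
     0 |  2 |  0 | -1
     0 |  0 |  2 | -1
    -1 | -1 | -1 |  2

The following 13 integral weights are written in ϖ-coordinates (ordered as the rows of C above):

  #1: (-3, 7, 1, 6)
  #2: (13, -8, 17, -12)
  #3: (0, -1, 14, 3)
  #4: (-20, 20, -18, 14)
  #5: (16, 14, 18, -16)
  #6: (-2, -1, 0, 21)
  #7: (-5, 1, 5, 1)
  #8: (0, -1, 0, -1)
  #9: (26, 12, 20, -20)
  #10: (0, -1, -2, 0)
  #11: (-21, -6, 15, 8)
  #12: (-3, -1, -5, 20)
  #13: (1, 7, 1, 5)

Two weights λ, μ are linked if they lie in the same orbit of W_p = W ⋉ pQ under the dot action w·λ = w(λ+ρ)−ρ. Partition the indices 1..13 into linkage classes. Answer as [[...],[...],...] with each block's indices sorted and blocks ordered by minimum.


Cartan matrix: type D_4 (|W|=192); un-permuting the 4 rows.

Ā_23 reps of the 13 weights (D_4, coords as presented):

    1: (2, 8, 2, 5)
    2: (4, 11, 0, 3)
    3: (1, 0, 15, 3)
    4: (2, 0, 4, 2)
    5: (2, 0, 4, 2)
    6: (1, 0, 1, 0)
    7: (2, 0, 4, 2)
    8: (1, 0, 1, 0)
    9: (2, 0, 4, 2)
    10: (1, 0, 1, 0)
    11: (4, 11, 0, 3)
    12: (2, 0, 4, 2)
    13: (2, 8, 2, 5)

These 13 weights hit 5 W_23-dot-orbits; sizes (2, 2, 1, 5, 3):

[[1, 13], [2, 11], [3], [4, 5, 7, 9, 12], [6, 8, 10]]


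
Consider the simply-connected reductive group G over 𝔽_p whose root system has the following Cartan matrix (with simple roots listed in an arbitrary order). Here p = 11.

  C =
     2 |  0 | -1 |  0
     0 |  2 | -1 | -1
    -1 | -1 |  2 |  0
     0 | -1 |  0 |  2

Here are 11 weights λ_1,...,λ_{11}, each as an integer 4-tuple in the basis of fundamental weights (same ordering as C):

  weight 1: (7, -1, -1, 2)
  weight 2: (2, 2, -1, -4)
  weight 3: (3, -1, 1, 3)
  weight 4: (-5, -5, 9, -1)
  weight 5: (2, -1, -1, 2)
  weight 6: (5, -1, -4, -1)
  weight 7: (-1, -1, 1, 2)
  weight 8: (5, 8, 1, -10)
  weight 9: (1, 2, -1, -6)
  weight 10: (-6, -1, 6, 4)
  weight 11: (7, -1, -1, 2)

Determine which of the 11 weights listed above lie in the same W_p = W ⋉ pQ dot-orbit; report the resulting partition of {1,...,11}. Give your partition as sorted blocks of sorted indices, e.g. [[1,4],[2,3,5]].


C ↔ A_4 under row/col permutation; |W(A_4)| = 120.

λ_j+ρ reflected into Ā_11 (⟨·,θ^∨⟩≤11); 4-tuples as given:

  λ_1 → (8, 0, 0, 3) · λ_2 → (3, 0, 0, 3) · λ_3 → (4, 0, 2, 4) · λ_4 → (4, 0, 2, 4) · λ_5 → (3, 0, 0, 3) · λ_6 → (3, 0, 0, 3) · λ_7 → (0, 0, 2, 3) · λ_8 → (0, 0, 2, 3) · λ_9 → (0, 0, 2, 3) · λ_10 → (4, 0, 2, 4) · λ_11 → (8, 0, 0, 3)

These 11 weights hit 4 W_11-dot-orbits; sizes (2, 3, 3, 3):

[[1, 11], [2, 5, 6], [3, 4, 10], [7, 8, 9]]


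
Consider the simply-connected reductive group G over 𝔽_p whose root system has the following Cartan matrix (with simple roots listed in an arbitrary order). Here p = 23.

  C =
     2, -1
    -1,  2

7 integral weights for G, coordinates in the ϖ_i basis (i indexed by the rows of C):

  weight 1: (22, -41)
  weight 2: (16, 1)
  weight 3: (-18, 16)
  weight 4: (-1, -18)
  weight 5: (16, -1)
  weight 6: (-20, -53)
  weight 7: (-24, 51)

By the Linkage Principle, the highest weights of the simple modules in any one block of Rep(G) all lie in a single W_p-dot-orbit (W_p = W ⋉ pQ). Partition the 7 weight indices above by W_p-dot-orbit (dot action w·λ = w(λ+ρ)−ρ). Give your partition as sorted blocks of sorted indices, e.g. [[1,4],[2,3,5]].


Root system A_2: the 2×2 matrix C matches after relabeling.

Alcove-folded reps (p=23, 7 weights, presented ϖ-order):

  1: (0, 6) · 2: (17, 2) · 3: (17, 0) · 4: (17, 0) · 5: (17, 0) · 6: (17, 2) · 7: (0, 6)

3 distinct reps among the 7 weights ⇒ 3 W_23-linkage classes:

[[1, 7], [2, 6], [3, 4, 5]]


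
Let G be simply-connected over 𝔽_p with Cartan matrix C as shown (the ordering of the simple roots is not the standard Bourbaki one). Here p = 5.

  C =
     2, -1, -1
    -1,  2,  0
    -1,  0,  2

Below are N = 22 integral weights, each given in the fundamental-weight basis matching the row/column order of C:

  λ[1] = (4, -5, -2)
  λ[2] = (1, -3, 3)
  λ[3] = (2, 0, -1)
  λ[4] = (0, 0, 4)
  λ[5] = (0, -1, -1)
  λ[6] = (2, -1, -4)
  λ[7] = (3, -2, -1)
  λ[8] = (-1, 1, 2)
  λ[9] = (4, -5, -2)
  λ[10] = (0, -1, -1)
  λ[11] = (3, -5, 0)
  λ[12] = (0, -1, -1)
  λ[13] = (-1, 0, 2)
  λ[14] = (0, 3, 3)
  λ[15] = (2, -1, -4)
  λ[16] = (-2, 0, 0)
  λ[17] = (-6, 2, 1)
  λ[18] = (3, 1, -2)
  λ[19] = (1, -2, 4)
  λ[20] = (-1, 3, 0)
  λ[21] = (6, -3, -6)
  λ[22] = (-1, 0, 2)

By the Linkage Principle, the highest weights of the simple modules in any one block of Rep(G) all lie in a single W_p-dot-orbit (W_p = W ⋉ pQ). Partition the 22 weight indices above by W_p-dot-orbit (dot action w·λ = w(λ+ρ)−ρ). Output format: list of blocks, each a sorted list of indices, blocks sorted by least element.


C ↔ A_3 under row/col permutation; |W(A_3)| = 24.

W_5-reps of the 22 weights in Ā_5 (same 3-coord order as C):

    λ_1+ρ ↦ (0, 4, 1)
    λ_2+ρ ↦ (0, 1, 3)
    λ_3+ρ ↦ (3, 1, 0)
    λ_4+ρ ↦ (0, 1, 3)
    λ_5+ρ ↦ (1, 0, 0)
    λ_6+ρ ↦ (0, 0, 3)
    λ_7+ρ ↦ (3, 1, 0)
    λ_8+ρ ↦ (0, 2, 3)
    λ_9+ρ ↦ (0, 4, 1)
    λ_10+ρ ↦ (1, 0, 0)
    λ_11+ρ ↦ (0, 4, 1)
    λ_12+ρ ↦ (1, 0, 0)
    λ_13+ρ ↦ (0, 1, 3)
    λ_14+ρ ↦ (1, 0, 0)
    λ_15+ρ ↦ (0, 0, 3)
    λ_16+ρ ↦ (1, 0, 0)
    λ_17+ρ ↦ (0, 2, 3)
    λ_18+ρ ↦ (3, 1, 0)
    λ_19+ρ ↦ (0, 1, 3)
    λ_20+ρ ↦ (0, 4, 1)
    λ_21+ρ ↦ (0, 0, 3)
    λ_22+ρ ↦ (0, 1, 3)

6 distinct reps among the 22 weights ⇒ 6 W_5-linkage classes:

[[1, 9, 11, 20], [2, 4, 13, 19, 22], [3, 7, 18], [5, 10, 12, 14, 16], [6, 15, 21], [8, 17]]


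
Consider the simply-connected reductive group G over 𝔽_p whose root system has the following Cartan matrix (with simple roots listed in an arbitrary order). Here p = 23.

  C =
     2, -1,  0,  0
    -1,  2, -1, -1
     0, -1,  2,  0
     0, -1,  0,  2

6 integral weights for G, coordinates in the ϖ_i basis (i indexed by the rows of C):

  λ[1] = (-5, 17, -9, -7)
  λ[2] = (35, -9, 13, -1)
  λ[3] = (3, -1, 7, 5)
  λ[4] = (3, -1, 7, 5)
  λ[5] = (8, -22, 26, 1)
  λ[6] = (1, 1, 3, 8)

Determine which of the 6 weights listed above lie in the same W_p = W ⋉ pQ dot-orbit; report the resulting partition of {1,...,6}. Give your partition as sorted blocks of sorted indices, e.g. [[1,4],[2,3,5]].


Type D_4, rank 4, |W|=192; reorder rows/cols to standard.

W_23-reps of the 6 weights in Ā_23 (same 4-coord order as C):

    [1] (4, 0, 8, 6)
    [2] (4, 0, 8, 6)
    [3] (4, 0, 8, 6)
    [4] (4, 0, 8, 6)
    [5] (2, 2, 4, 9)
    [6] (2, 2, 4, 9)

2 distinct reps among the 6 weights ⇒ 2 W_23-linkage classes:

[[1, 2, 3, 4], [5, 6]]


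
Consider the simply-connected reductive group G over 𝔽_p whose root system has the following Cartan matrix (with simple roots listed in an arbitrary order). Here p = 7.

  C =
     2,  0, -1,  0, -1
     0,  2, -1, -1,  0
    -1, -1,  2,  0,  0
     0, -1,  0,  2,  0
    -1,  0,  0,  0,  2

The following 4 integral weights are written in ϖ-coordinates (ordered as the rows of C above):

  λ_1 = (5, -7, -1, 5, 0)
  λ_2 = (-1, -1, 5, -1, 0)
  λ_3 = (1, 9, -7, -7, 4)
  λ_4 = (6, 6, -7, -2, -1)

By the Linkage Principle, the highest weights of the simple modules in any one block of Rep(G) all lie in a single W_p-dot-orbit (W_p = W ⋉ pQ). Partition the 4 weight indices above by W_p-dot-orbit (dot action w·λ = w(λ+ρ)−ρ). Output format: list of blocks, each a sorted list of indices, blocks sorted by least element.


C ↔ A_5 under row/col permutation; |W(A_5)| = 720.

Ā_7 reps of the 4 weights (A_5, coords as presented):

  λ_1 → (0, 0, 6, 0, 1);  λ_2 → (0, 0, 6, 0, 1);  λ_3 → (1, 2, 0, 0, 3);  λ_4 → (0, 0, 6, 0, 1)

2 distinct reps among the 4 weights ⇒ 2 W_7-linkage classes:

[[1, 2, 4], [3]]


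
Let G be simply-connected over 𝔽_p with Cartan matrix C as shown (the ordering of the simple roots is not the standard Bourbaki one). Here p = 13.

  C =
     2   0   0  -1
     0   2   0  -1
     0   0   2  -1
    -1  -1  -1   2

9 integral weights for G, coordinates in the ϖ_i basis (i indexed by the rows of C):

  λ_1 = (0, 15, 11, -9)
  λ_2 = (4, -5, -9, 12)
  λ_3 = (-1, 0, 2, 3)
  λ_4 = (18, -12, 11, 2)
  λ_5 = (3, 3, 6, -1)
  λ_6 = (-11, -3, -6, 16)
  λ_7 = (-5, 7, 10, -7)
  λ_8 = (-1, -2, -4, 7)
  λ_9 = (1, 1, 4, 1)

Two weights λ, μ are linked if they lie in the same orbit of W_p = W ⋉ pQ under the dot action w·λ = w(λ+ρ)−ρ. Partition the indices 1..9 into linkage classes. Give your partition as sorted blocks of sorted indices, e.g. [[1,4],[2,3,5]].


Type D_4, rank 4, |W|=192; reorder rows/cols to standard.

W_13-reps of the 9 weights in Ā_13 (same 4-coord order as C):

  [1] (0, 1, 3, 4);  [2] (0, 1, 3, 4);  [3] (0, 1, 3, 4);  [4] (6, 2, 1, 2);  [5] (2, 2, 5, 2);  [6] (6, 2, 1, 2);  [7] (6, 2, 1, 2);  [8] (0, 1, 3, 4);  [9] (2, 2, 5, 2)

Grouping the 9 weights by Ā_13-representative: 3 linkage classes.

[[1, 2, 3, 8], [4, 6, 7], [5, 9]]


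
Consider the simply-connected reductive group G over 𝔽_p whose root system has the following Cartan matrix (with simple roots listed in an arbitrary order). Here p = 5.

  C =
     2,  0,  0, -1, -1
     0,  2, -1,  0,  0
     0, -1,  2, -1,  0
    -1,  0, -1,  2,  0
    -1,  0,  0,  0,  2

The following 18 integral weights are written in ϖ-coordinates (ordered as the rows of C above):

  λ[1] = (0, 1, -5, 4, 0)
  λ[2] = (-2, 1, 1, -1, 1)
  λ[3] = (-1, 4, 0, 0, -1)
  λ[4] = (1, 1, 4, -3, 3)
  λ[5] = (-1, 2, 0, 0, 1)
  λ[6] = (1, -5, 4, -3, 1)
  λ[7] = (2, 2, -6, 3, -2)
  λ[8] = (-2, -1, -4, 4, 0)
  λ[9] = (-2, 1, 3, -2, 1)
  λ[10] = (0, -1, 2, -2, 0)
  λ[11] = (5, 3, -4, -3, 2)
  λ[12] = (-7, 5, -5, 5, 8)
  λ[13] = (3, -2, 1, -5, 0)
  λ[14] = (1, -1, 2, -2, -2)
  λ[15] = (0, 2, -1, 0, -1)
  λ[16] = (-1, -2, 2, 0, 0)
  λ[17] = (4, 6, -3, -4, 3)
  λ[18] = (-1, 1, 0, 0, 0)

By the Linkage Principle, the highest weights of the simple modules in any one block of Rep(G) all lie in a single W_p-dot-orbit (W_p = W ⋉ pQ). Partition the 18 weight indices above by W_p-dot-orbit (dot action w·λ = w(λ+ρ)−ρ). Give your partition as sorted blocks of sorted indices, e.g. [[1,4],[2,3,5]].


Root system A_5: the 5×5 matrix C matches after relabeling.

Each λ_j+ρ reduced to Ā_5; 5-tuples below use C's row order:

  [1] (0, 0, 2, 1, 1) · [2] (0, 2, 1, 1, 1) · [3] (1, 3, 0, 1, 0) · [4] (1, 3, 0, 1, 0) · [5] (0, 1, 1, 1, 0) · [6] (0, 1, 1, 1, 0) · [7] (0, 0, 2, 1, 1) · [8] (1, 3, 0, 1, 0) · [9] (0, 1, 2, 1, 1) · [10] (0, 0, 2, 1, 1) · [11] (0, 1, 2, 1, 1) · [12] (0, 1, 2, 1, 1) · [13] (0, 2, 1, 1, 1) · [14] (0, 0, 2, 1, 1) · [15] (1, 3, 0, 1, 0) · [16] (0, 1, 2, 1, 1) · [17] (1, 3, 0, 1, 0) · [18] (0, 2, 1, 1, 1)

The 18 indices split into 5 linkage classes (same alcove rep ⇔ same W_5-dot-orbit):

[[1, 7, 10, 14], [2, 13, 18], [3, 4, 8, 15, 17], [5, 6], [9, 11, 12, 16]]


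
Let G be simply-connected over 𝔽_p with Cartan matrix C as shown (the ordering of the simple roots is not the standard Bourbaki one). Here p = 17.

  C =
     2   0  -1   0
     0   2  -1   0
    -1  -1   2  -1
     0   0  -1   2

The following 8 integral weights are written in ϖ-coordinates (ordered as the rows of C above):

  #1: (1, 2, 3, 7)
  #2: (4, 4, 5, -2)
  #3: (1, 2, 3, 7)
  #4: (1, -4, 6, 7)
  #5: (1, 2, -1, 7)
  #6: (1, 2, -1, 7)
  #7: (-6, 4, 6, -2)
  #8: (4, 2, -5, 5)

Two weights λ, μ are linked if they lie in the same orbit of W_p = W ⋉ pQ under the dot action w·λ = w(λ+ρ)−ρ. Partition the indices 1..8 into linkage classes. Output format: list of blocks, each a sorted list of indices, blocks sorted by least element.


Cartan matrix: type D_4 (|W|=192); un-permuting the 4 rows.

W_17-reps of the 8 weights in Ā_17 (same 4-coord order as C):

    [1] (2, 3, 0, 8)
    [2] (5, 5, 1, 1)
    [3] (2, 3, 0, 8)
    [4] (2, 3, 0, 8)
    [5] (2, 3, 0, 8)
    [6] (2, 3, 0, 8)
    [7] (5, 5, 1, 1)
    [8] (1, 1, 3, 2)

The 8 indices split into 3 linkage classes (same alcove rep ⇔ same W_17-dot-orbit):

[[1, 3, 4, 5, 6], [2, 7], [8]]


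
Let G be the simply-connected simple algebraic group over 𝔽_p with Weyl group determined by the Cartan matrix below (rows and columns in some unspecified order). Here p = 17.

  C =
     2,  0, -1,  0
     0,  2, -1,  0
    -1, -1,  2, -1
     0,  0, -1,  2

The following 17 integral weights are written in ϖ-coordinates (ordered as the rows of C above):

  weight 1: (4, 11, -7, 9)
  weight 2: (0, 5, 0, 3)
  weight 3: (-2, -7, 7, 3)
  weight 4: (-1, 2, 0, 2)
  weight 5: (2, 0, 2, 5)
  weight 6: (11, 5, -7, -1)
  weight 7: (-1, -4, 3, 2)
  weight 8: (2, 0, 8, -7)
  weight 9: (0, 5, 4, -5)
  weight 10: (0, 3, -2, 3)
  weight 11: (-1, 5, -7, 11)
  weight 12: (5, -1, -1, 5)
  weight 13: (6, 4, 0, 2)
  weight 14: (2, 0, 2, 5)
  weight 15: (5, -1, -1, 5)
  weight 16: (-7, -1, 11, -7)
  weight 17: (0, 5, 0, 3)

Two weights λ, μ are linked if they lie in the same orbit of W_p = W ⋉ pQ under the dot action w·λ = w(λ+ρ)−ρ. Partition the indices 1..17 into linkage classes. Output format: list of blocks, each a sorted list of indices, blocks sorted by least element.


C ↔ D_4 under row/col permutation; |W(D_4)| = 192.

Alcove-folded reps (p=17, 17 weights, presented ϖ-order):

    λ_1+ρ ↦ (1, 6, 1, 4)
    λ_2+ρ ↦ (1, 6, 1, 4)
    λ_3+ρ ↦ (1, 6, 1, 4)
    λ_4+ρ ↦ (0, 3, 1, 3)
    λ_5+ρ ↦ (3, 1, 3, 6)
    λ_6+ρ ↦ (6, 0, 0, 6)
    λ_7+ρ ↦ (0, 3, 1, 3)
    λ_8+ρ ↦ (3, 1, 3, 6)
    λ_9+ρ ↦ (1, 6, 1, 4)
    λ_10+ρ ↦ (0, 3, 1, 3)
    λ_11+ρ ↦ (6, 0, 0, 6)
    λ_12+ρ ↦ (6, 0, 0, 6)
    λ_13+ρ ↦ (7, 5, 1, 3)
    λ_14+ρ ↦ (3, 1, 3, 6)
    λ_15+ρ ↦ (6, 0, 0, 6)
    λ_16+ρ ↦ (6, 0, 0, 6)
    λ_17+ρ ↦ (1, 6, 1, 4)

These 17 weights hit 5 W_17-dot-orbits; sizes (5, 3, 3, 5, 1):

[[1, 2, 3, 9, 17], [4, 7, 10], [5, 8, 14], [6, 11, 12, 15, 16], [13]]


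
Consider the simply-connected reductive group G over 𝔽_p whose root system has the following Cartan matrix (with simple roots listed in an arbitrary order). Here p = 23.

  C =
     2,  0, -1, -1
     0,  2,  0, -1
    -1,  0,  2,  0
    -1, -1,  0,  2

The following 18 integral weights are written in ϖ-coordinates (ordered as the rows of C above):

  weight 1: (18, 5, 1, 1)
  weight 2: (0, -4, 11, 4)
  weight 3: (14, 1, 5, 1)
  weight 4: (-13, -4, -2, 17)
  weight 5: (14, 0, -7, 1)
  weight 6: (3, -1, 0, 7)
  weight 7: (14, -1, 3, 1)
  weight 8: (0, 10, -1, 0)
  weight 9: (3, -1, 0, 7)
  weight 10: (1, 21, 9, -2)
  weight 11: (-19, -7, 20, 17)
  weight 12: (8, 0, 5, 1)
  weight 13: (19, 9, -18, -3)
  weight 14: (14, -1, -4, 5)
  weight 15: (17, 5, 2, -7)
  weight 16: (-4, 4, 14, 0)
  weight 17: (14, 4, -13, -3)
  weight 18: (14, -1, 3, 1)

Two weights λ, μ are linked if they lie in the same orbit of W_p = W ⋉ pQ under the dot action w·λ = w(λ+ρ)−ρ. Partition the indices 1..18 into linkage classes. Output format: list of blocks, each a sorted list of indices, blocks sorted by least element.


C ↔ A_4 under row/col permutation; |W(A_4)| = 120.

Folding the 18 weights λ_j+ρ into Ā_23 (reps in the given 4-coord order):

  1: (15, 0, 4, 2);  2: (1, 3, 12, 2);  3: (15, 0, 4, 2);  4: (1, 3, 12, 2);  5: (9, 1, 6, 2);  6: (4, 0, 1, 8);  7: (15, 0, 4, 2);  8: (1, 11, 0, 1);  9: (4, 0, 1, 8);  10: (1, 11, 0, 1);  11: (12, 0, 3, 6);  12: (9, 1, 6, 2);  13: (1, 3, 12, 2);  14: (12, 0, 3, 6);  15: (12, 0, 3, 6);  16: (1, 3, 12, 2);  17: (1, 3, 12, 2);  18: (15, 0, 4, 2)

The 18 indices split into 6 linkage classes (same alcove rep ⇔ same W_23-dot-orbit):

[[1, 3, 7, 18], [2, 4, 13, 16, 17], [5, 12], [6, 9], [8, 10], [11, 14, 15]]


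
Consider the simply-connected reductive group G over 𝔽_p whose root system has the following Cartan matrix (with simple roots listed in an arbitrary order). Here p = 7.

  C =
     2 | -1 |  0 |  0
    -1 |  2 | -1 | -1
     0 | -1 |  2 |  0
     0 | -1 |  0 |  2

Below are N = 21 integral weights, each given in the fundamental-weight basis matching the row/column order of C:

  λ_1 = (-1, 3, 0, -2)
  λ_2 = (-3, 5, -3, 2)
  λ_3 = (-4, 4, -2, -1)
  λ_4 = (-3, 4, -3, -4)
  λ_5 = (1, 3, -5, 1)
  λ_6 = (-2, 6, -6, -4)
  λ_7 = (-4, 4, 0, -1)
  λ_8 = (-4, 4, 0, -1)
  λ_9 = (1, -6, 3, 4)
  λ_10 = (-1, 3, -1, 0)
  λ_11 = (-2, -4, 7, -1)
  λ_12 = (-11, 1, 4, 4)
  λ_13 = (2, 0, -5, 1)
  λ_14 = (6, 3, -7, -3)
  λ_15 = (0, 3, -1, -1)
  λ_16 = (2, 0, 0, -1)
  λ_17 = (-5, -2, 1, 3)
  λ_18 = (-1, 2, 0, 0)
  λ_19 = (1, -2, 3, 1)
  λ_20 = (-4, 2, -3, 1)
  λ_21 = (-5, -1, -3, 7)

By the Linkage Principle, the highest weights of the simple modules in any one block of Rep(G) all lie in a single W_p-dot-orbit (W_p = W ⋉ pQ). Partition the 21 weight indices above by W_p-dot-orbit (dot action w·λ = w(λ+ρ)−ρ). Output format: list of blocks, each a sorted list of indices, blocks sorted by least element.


Dynkin diagram of C (from the 6 off-diagonal −1 entries): D_4.

Each λ_j+ρ reduced to Ā_7; 4-tuples below use C's row order:

  [1] (0, 2, 1, 1);  [2] (0, 2, 0, 1);  [3] (3, 1, 1, 0);  [4] (0, 2, 0, 1);  [5] (1, 1, 3, 1);  [6] (1, 1, 3, 1);  [7] (3, 1, 1, 0);  [8] (3, 1, 1, 0);  [9] (3, 1, 1, 0);  [10] (0, 2, 0, 1);  [11] (0, 2, 1, 1);  [12] (1, 2, 0, 0);  [13] (0, 2, 1, 1);  [14] (1, 2, 0, 0);  [15] (1, 2, 0, 0);  [16] (3, 1, 1, 0);  [17] (1, 0, 3, 1);  [18] (0, 2, 1, 1);  [19] (1, 1, 3, 1);  [20] (1, 2, 0, 0);  [21] (1, 1, 3, 1)

6 distinct reps among the 21 weights ⇒ 6 W_7-linkage classes:

[[1, 11, 13, 18], [2, 4, 10], [3, 7, 8, 9, 16], [5, 6, 19, 21], [12, 14, 15, 20], [17]]


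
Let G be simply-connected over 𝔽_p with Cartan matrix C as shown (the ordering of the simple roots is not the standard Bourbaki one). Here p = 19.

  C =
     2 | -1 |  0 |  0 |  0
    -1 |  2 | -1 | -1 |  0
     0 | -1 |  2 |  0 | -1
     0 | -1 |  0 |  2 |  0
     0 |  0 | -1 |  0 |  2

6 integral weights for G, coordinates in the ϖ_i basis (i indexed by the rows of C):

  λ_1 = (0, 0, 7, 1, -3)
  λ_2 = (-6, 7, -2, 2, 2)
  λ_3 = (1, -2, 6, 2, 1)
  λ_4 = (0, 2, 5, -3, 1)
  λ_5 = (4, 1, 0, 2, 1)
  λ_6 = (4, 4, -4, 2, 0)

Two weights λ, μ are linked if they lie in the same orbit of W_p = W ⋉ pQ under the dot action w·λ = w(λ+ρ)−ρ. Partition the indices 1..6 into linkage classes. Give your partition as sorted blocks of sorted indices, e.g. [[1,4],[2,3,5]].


C ↔ D_5 under row/col permutation; |W(D_5)| = 1920.

Folding the 6 weights λ_j+ρ into Ā_19 (reps in the given 5-coord order):

    1: (1, 1, 6, 2, 2)
    2: (5, 2, 1, 3, 2)
    3: (1, 1, 6, 2, 2)
    4: (1, 1, 6, 2, 2)
    5: (5, 2, 1, 3, 2)
    6: (5, 2, 1, 3, 2)

Partition of {1..6} into 2 W_19-dot-orbits:

[[1, 3, 4], [2, 5, 6]]


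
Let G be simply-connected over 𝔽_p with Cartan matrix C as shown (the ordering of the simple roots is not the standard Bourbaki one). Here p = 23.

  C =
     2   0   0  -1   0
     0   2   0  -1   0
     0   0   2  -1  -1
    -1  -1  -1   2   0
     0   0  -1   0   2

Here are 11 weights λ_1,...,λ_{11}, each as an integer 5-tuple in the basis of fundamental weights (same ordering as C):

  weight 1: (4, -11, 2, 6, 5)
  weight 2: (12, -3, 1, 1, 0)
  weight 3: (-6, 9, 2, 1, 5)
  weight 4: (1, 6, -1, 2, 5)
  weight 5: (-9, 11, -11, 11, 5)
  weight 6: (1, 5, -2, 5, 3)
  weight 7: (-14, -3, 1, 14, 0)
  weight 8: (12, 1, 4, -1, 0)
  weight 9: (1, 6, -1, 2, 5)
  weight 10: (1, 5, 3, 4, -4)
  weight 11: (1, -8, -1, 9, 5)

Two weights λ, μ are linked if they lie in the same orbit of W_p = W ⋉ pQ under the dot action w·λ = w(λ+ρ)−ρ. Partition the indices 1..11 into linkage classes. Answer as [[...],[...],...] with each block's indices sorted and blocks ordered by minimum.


Cartan matrix: type D_5 (|W|=1920); un-permuting the 5 rows.

Ā_23 reps of the 11 weights (D_5, coords as presented):

  1: (2, 7, 0, 3, 6) · 2: (13, 2, 2, 0, 1) · 3: (2, 7, 0, 3, 6) · 4: (2, 7, 0, 3, 6) · 5: (2, 6, 1, 5, 3) · 6: (2, 6, 1, 5, 3) · 7: (13, 2, 2, 0, 1) · 8: (13, 2, 2, 0, 1) · 9: (2, 7, 0, 3, 6) · 10: (2, 6, 1, 5, 3) · 11: (2, 7, 0, 3, 6)

Linkage partition of the 11 weights (3 classes, p=23):

[[1, 3, 4, 9, 11], [2, 7, 8], [5, 6, 10]]
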